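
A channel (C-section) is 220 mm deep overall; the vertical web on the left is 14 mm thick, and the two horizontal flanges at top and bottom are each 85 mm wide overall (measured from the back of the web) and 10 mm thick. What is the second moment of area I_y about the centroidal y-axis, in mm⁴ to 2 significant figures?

I_y ≈ 2.4 × 10⁶ mm⁴

Decompose the section into non-overlapping parts with the origin at the bottom-left of its bounding rectangle.
Web: 14 × 220, A = 3 080 mm², x = 7 mm, Ī = 50 307 mm⁴.
Top flange (beyond web): 71 × 10, A = 710 mm², x = 49.5 mm, Ī = 298 259 mm⁴.
Bottom flange (beyond web): 71 × 10, A = 710 mm², x = 49.5 mm, Ī = 298 259 mm⁴.
Centroid: x̄ = ΣA·x / ΣA = 20.41 mm.
Transfer each piece to the centroidal y-axis using Ī + A·d² with d = x − 20.41:
  web: d = -13.41 mm → contributes +604 269 mm⁴
  top flange (beyond web): d = 29.09 mm → contributes +899 035 mm⁴
  bottom flange (beyond web): d = 29.09 mm → contributes +899 035 mm⁴
Total I = 2 402 339 mm⁴.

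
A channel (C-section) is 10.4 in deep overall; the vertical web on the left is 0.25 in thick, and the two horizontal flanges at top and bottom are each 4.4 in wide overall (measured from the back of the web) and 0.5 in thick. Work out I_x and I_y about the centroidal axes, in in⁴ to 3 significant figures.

I_x ≈ 125 in⁴, I_y ≈ 13.7 in⁴

Treat the section as a set of non-overlapping primitives; coordinates are from the bounding-box lower-left.
Web: 0.25 × 10.4, A = 2.6 in², y = 5.2 in, Ī = 23.435 in⁴.
Top flange (beyond web): 4.15 × 0.5, A = 2.075 in², y = 10.15 in, Ī = 0.043229 in⁴.
Bottom flange (beyond web): 4.15 × 0.5, A = 2.075 in², y = 0.25 in, Ī = 0.043229 in⁴.
By symmetry the centroid is at mid-height, ȳ = 5.2 in.
Transfer each piece to the centroidal x-axis using Ī + A·d² with d = y − 5.2:
  web: d = 0 in → contributes +23.435 in⁴
  top flange (beyond web): d = 4.95 in → contributes +50.886 in⁴
  bottom flange (beyond web): d = -4.95 in → contributes +50.886 in⁴
Total I = 125.21 in⁴.
For the y-axis: x̄ = 1.4776 in.
Repeating about the centroidal y-axis gives I_y = 13.706 in⁴.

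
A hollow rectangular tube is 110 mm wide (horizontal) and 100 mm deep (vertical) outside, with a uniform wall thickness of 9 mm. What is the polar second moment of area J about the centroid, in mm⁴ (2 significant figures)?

Decompose the section into non-overlapping parts with the origin at the bottom-left of its bounding rectangle.
Outer rectangle: 110 × 100, A = 11 000 mm², y = 50 mm, Ī = 9 166 667 mm⁴.
Inner void (subtracted): 92 × 82, A = 7 544 mm², y = 50 mm, Ī = 4 227 155 mm⁴.
By symmetry the centroid is at mid-height, ȳ = 50 mm.
All pieces are centred on the centroidal x-axis, so I = ΣĪ (holes subtracted) = 4 939 512 mm⁴.
Repeating about the centroidal y-axis gives I_y = 5 770 632 mm⁴.
Polar second moment: J = I_x + I_y = 10 710 144 mm⁴.

J ≈ 1.1 × 10⁷ mm⁴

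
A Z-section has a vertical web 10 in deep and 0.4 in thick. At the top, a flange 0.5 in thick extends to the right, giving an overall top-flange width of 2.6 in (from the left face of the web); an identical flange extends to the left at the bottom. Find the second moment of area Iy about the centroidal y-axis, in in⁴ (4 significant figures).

Iy ≈ 4.659 in⁴

Break the section into simple shapes (no overlaps), measuring from the bottom-left corner of the bounding box.
Web: 0.4 × 10, A = 4 in², x = 2.4 in, Ī = 0.0533333 in⁴.
Top flange (beyond web): 2.2 × 0.5, A = 1.1 in², x = 3.7 in, Ī = 0.443667 in⁴.
Bottom flange (beyond web): 2.2 × 0.5, A = 1.1 in², x = 1.1 in, Ī = 0.443667 in⁴.
Centroid: x̄ = ΣA·x / ΣA = 2.4 in.
Transfer each piece to the centroidal y-axis using Ī + A·d² with d = x − 2.4:
  web: d = 0 in → contributes +0.0533333 in⁴
  top flange (beyond web): d = 1.3 in → contributes +2.30267 in⁴
  bottom flange (beyond web): d = -1.3 in → contributes +2.30267 in⁴
Total I = 4.65867 in⁴.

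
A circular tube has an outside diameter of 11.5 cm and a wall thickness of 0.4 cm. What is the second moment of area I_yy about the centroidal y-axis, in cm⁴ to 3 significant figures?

Break the section into simple shapes (no overlaps), measuring from the bottom-left corner of the bounding box.
Outer circle: ⌀11.5, A = 103.87 cm², x = 5.75 cm, Ī = 858.54 cm⁴.
Bore (subtracted): ⌀10.7, A = 89.92 cm², x = 5.75 cm, Ī = 643.44 cm⁴.
By symmetry the centroid is at mid-width, x̄ = 5.75 cm.
All pieces are centred on the centroidal y-axis, so I = ΣĪ (holes subtracted) = 215.11 cm⁴.

I_yy ≈ 215 cm⁴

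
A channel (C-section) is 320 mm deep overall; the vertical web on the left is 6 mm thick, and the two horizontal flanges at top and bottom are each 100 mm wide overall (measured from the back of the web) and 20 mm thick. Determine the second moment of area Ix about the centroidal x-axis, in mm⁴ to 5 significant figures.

Ix ≈ 1.0111 × 10⁸ mm⁴

Break the section into simple shapes (no overlaps), measuring from the bottom-left corner of the bounding box.
Web: 6 × 320, A = 1 920 mm², y = 160 mm, Ī = 16 384 000 mm⁴.
Top flange (beyond web): 94 × 20, A = 1 880 mm², y = 310 mm, Ī = 62666.67 mm⁴.
Bottom flange (beyond web): 94 × 20, A = 1 880 mm², y = 10 mm, Ī = 62666.67 mm⁴.
By symmetry the centroid is at mid-height, ȳ = 160 mm.
Transfer each piece to the centroidal x-axis using Ī + A·d² with d = y − 160:
  web: d = 0 mm → contributes +16 384 000 mm⁴
  top flange (beyond web): d = 150 mm → contributes +42 362 667 mm⁴
  bottom flange (beyond web): d = -150 mm → contributes +42 362 667 mm⁴
Total I = 101 109 333 mm⁴.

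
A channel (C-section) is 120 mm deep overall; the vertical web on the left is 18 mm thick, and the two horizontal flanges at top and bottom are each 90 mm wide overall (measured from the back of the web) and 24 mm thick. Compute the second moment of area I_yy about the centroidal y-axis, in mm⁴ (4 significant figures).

Decompose the section into non-overlapping parts with the origin at the bottom-left of its bounding rectangle.
Web: 18 × 120, A = 2 160 mm², x = 9 mm, Ī = 58 320 mm⁴.
Top flange (beyond web): 72 × 24, A = 1 728 mm², x = 54 mm, Ī = 746 496 mm⁴.
Bottom flange (beyond web): 72 × 24, A = 1 728 mm², x = 54 mm, Ī = 746 496 mm⁴.
Centroid: x̄ = ΣA·x / ΣA = 36.6923 mm.
Transfer each piece to the centroidal y-axis using Ī + A·d² with d = x − 36.6923:
  web: d = -27.6923 mm → contributes +1 714 746 mm⁴
  top flange (beyond web): d = 17.3077 mm → contributes +1 264 129 mm⁴
  bottom flange (beyond web): d = 17.3077 mm → contributes +1 264 129 mm⁴
Total I = 4 243 004 mm⁴.

I_yy ≈ 4.243 × 10⁶ mm⁴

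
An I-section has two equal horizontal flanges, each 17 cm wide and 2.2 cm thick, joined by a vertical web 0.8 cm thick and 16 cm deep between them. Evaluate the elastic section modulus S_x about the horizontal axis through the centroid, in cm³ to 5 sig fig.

S_x ≈ 637.00 cm³

Break the section into simple shapes (no overlaps), measuring from the bottom-left corner of the bounding box.
Bottom flange: 17 × 2.2, A = 37.4 cm², y = 1.1 cm, Ī = 15.08467 cm⁴.
Web: 0.8 × 16, A = 12.8 cm², y = 10.2 cm, Ī = 273.0667 cm⁴.
Top flange: 17 × 2.2, A = 37.4 cm², y = 19.3 cm, Ī = 15.08467 cm⁴.
By symmetry the centroid is at mid-height, ȳ = 10.2 cm.
Transfer each piece to the horizontal axis through the centroid using Ī + A·d² with d = y − 10.2:
  bottom flange: d = -9.1 cm → contributes +3112.179 cm⁴
  web: d = 0 cm → contributes +273.0667 cm⁴
  top flange: d = 9.1 cm → contributes +3112.179 cm⁴
Total I = 6497.424 cm⁴.
Extreme fibre distance c = 10.2 cm; S = I/c = 637.0024 cm³.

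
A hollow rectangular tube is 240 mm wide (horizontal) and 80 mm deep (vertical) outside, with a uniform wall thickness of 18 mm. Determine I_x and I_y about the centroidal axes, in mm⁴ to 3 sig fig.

Treat the section as a set of non-overlapping primitives; coordinates are from the bounding-box lower-left.
Outer rectangle: 240 × 80, A = 19 200 mm², y = 40 mm, Ī = 10 240 000 mm⁴.
Inner void (subtracted): 204 × 44, A = 8 976 mm², y = 40 mm, Ī = 1 448 128 mm⁴.
By symmetry the centroid is at mid-height, ȳ = 40 mm.
All pieces are centred on the centroidal x-axis, so I = ΣĪ (holes subtracted) = 8 791 872 mm⁴.
Repeating about the centroidal y-axis gives I_y = 61 031 232 mm⁴.

I_x ≈ 8.79 × 10⁶ mm⁴, I_y ≈ 6.10 × 10⁷ mm⁴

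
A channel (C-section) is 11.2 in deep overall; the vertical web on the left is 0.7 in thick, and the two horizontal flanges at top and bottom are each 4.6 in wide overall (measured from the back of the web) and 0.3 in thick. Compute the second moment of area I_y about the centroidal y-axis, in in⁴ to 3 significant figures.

Treat the section as a set of non-overlapping primitives; coordinates are from the bounding-box lower-left.
Web: 0.7 × 11.2, A = 7.84 in², x = 0.35 in, Ī = 0.32013 in⁴.
Top flange (beyond web): 3.9 × 0.3, A = 1.17 in², x = 2.65 in, Ī = 1.483 in⁴.
Bottom flange (beyond web): 3.9 × 0.3, A = 1.17 in², x = 2.65 in, Ī = 1.483 in⁴.
Centroid: x̄ = ΣA·x / ΣA = 0.87868 in.
Transfer each piece to the centroidal y-axis using Ī + A·d² with d = x − 0.87868:
  web: d = -0.52868 in → contributes +2.5115 in⁴
  top flange (beyond web): d = 1.7713 in → contributes +5.1539 in⁴
  bottom flange (beyond web): d = 1.7713 in → contributes +5.1539 in⁴
Total I = 12.819 in⁴.

I_y ≈ 12.8 in⁴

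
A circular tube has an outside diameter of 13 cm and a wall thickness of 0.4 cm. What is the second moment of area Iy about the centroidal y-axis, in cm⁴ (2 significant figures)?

Iy ≈ 310 cm⁴

Break the section into simple shapes (no overlaps), measuring from the bottom-left corner of the bounding box.
Outer circle: ⌀13, A = 132.7 cm², x = 6.5 cm, Ī = 1 402 cm⁴.
Bore (subtracted): ⌀12.2, A = 116.9 cm², x = 6.5 cm, Ī = 1 087 cm⁴.
By symmetry the centroid is at mid-width, x̄ = 6.5 cm.
All pieces are centred on the centroidal y-axis, so I = ΣĪ (holes subtracted) = 314.5 cm⁴.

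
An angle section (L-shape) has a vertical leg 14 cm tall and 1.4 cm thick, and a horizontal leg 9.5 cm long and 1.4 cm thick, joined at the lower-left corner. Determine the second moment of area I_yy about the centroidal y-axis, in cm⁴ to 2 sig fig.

I_yy ≈ 230 cm⁴

Treat the section as a set of non-overlapping primitives; coordinates are from the bounding-box lower-left.
Vertical leg: 1.4 × 14, A = 19.6 cm², x = 0.7 cm, Ī = 3.201 cm⁴.
Horizontal leg (remainder): 8.1 × 1.4, A = 11.34 cm², x = 5.45 cm, Ī = 62 cm⁴.
Centroid: x̄ = ΣA·x / ΣA = 2.441 cm.
Transfer each piece to the centroidal y-axis using Ī + A·d² with d = x − 2.441:
  vertical leg: d = -1.741 cm → contributes +62.61 cm⁴
  horizontal leg (remainder): d = 3.009 cm → contributes +164.7 cm⁴
Total I = 227.3 cm⁴.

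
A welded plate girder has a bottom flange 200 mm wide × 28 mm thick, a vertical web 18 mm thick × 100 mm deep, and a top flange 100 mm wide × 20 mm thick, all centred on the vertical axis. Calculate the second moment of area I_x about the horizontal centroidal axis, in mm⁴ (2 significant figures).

Treat the section as a set of non-overlapping primitives; coordinates are from the bounding-box lower-left.
Bottom plate: 200 × 28, A = 5 600 mm², y = 14 mm, Ī = 365 867 mm⁴.
Web plate: 18 × 100, A = 1 800 mm², y = 78 mm, Ī = 1 500 000 mm⁴.
Top plate: 100 × 20, A = 2 000 mm², y = 138 mm, Ī = 66 667 mm⁴.
Centroid: ȳ = ΣA·y / ΣA = 52.64 mm.
Transfer each piece to the horizontal centroidal axis using Ī + A·d² with d = y − 52.64:
  bottom plate: d = -38.64 mm → contributes +8 726 208 mm⁴
  web plate: d = 25.36 mm → contributes +2 657 789 mm⁴
  top plate: d = 85.36 mm → contributes +14 639 907 mm⁴
Total I = 26 023 904 mm⁴.

I_x ≈ 2.6 × 10⁷ mm⁴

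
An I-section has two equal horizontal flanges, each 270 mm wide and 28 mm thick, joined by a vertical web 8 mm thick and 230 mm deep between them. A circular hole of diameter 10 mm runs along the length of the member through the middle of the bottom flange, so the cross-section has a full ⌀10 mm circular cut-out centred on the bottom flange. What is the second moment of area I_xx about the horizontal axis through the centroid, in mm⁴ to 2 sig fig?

Split into non-overlapping primitives; take the origin at the lower-left of the bounding box.
Bottom flange: 270 × 28, A = 7 560 mm², y = 14 mm, Ī = 493 920 mm⁴.
Web: 8 × 230, A = 1 840 mm², y = 143 mm, Ī = 8 111 333 mm⁴.
Top flange: 270 × 28, A = 7 560 mm², y = 272 mm, Ī = 493 920 mm⁴.
Hole (subtracted): ⌀10, A = 78.54 mm², y = 14 mm, Ī = 490.9 mm⁴.
Centroid: ȳ = ΣA·y / ΣA = 143.6 mm.
Transfer each piece to the horizontal axis through the centroid using Ī + A·d² with d = y − 143.6:
  bottom flange: d = -129.6 mm → contributes +127 473 210 mm⁴
  web: d = -0.6002 mm → contributes +8 111 996 mm⁴
  top flange: d = 128.4 mm → contributes +125 131 996 mm⁴
  hole: d = -129.6 mm → contributes −1 319 662 mm⁴
Total I = 259 397 541 mm⁴.

I_xx ≈ 2.6 × 10⁸ mm⁴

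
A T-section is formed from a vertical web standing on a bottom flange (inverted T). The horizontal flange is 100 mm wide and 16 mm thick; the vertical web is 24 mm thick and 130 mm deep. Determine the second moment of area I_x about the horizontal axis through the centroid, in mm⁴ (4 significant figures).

Decompose the section into non-overlapping parts with the origin at the bottom-left of its bounding rectangle.
Flange: 100 × 16, A = 1 600 mm², y = 8 mm, Ī = 34133.3 mm⁴.
Web: 24 × 130, A = 3 120 mm², y = 81 mm, Ī = 4 394 000 mm⁴.
Centroid: ȳ = ΣA·y / ΣA = 56.2542 mm.
Transfer each piece to the horizontal axis through the centroid using Ī + A·d² with d = y − 56.2542:
  flange: d = -48.2542 mm → contributes +3 759 688 mm⁴
  web: d = 24.7458 mm → contributes +6 304 541 mm⁴
Total I = 10 064 228 mm⁴.

I_x ≈ 1.006 × 10⁷ mm⁴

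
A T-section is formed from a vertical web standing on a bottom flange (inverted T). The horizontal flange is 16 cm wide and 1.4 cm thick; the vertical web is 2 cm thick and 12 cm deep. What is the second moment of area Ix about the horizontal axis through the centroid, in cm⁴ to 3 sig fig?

Decompose the section into non-overlapping parts with the origin at the bottom-left of its bounding rectangle.
Flange: 16 × 1.4, A = 22.4 cm², y = 0.7 cm, Ī = 3.6587 cm⁴.
Web: 2 × 12, A = 24 cm², y = 7.4 cm, Ī = 288 cm⁴.
Centroid: ȳ = ΣA·y / ΣA = 4.1655 cm.
Transfer each piece to the horizontal axis through the centroid using Ī + A·d² with d = y − 4.1655:
  flange: d = -3.4655 cm → contributes +272.68 cm⁴
  web: d = 3.2345 cm → contributes +539.09 cm⁴
Total I = 811.76 cm⁴.

Ix ≈ 812 cm⁴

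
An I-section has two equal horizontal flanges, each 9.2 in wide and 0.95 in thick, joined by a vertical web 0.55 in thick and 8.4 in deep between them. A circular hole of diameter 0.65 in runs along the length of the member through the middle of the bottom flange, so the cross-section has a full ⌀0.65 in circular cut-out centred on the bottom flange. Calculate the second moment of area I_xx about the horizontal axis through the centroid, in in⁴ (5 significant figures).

Break the section into simple shapes (no overlaps), measuring from the bottom-left corner of the bounding box.
Bottom flange: 9.2 × 0.95, A = 8.74 in², y = 0.475 in, Ī = 0.6573208 in⁴.
Web: 0.55 × 8.4, A = 4.62 in², y = 5.15 in, Ī = 27.1656 in⁴.
Top flange: 9.2 × 0.95, A = 8.74 in², y = 9.825 in, Ī = 0.6573208 in⁴.
Hole (subtracted): ⌀0.65, A = 0.3318307 in², y = 0.475 in, Ī = 0.008762405 in⁴.
Centroid: ȳ = ΣA·y / ΣA = 5.221265 in.
Transfer each piece to the horizontal axis through the centroid using Ī + A·d² with d = y − 5.221265:
  bottom flange: d = -4.746265 in → contributes +197.5436 in⁴
  web: d = -0.071265 in → contributes +27.18906 in⁴
  top flange: d = 4.603735 in → contributes +185.8962 in⁴
  hole: d = -4.746265 in → contributes −7.483924 in⁴
Total I = 403.1449 in⁴.

I_xx ≈ 403.14 in⁴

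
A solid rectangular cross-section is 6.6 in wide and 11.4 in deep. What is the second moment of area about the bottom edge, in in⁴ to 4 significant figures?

I_base ≈ 3259 in⁴

The section: 6.6 × 11.4, A = 75.24 in², y = 5.7 in, Ī = 814.849 in⁴.
Transfer it to a horizontal axis along the bottom face using Ī + A·d² with d = y − 0:
  the section: d = 5.7 in → contributes +3259.4 in⁴
Total I = 3259.4 in⁴.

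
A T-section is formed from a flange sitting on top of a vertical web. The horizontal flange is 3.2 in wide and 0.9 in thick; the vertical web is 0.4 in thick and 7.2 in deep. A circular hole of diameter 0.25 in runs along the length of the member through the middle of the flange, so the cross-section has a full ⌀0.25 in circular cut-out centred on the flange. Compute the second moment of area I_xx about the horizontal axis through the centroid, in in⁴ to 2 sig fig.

Treat the section as a set of non-overlapping primitives; coordinates are from the bounding-box lower-left.
Flange: 3.2 × 0.9, A = 2.88 in², y = 7.65 in, Ī = 0.1944 in⁴.
Web: 0.4 × 7.2, A = 2.88 in², y = 3.6 in, Ī = 12.44 in⁴.
Hole (subtracted): ⌀0.25, A = 0.04909 in², y = 7.65 in, Ī = 0.0001917 in⁴.
Centroid: ȳ = ΣA·y / ΣA = 5.608 in.
Transfer each piece to the horizontal axis through the centroid using Ī + A·d² with d = y − 5.608:
  flange: d = 2.042 in → contributes +12.21 in⁴
  web: d = -2.008 in → contributes +24.05 in⁴
  hole: d = 2.042 in → contributes −0.205 in⁴
Total I = 36.05 in⁴.

I_xx ≈ 36 in⁴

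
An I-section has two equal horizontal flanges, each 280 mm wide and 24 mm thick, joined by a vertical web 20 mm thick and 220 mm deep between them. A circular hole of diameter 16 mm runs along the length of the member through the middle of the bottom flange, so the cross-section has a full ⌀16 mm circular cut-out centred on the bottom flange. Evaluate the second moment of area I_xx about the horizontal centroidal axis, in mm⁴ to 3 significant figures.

Treat the section as a set of non-overlapping primitives; coordinates are from the bounding-box lower-left.
Bottom flange: 280 × 24, A = 6 720 mm², y = 12 mm, Ī = 322 560 mm⁴.
Web: 20 × 220, A = 4 400 mm², y = 134 mm, Ī = 17 746 667 mm⁴.
Top flange: 280 × 24, A = 6 720 mm², y = 256 mm, Ī = 322 560 mm⁴.
Hole (subtracted): ⌀16, A = 201.06 mm², y = 12 mm, Ī = 3 217 mm⁴.
Centroid: ȳ = ΣA·y / ΣA = 135.39 mm.
Transfer each piece to the horizontal centroidal axis using Ī + A·d² with d = y − 135.39:
  bottom flange: d = -123.39 mm → contributes +102 636 254 mm⁴
  web: d = -1.3906 mm → contributes +17 755 176 mm⁴
  top flange: d = 120.61 mm → contributes +98 075 818 mm⁴
  hole: d = -123.39 mm → contributes −3 064 436 mm⁴
Total I = 215 402 812 mm⁴.

I_xx ≈ 2.15 × 10⁸ mm⁴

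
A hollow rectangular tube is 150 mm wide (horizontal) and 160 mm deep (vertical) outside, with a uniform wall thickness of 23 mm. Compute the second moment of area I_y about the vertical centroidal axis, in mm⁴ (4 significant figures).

Break the section into simple shapes (no overlaps), measuring from the bottom-left corner of the bounding box.
Outer rectangle: 150 × 160, A = 24 000 mm², x = 75 mm, Ī = 45 000 000 mm⁴.
Inner void (subtracted): 104 × 114, A = 11 856 mm², x = 75 mm, Ī = 10 686 208 mm⁴.
By symmetry the centroid is at mid-width, x̄ = 75 mm.
All pieces are centred on the vertical centroidal axis, so I = ΣĪ (holes subtracted) = 34 313 792 mm⁴.

I_y ≈ 3.431 × 10⁷ mm⁴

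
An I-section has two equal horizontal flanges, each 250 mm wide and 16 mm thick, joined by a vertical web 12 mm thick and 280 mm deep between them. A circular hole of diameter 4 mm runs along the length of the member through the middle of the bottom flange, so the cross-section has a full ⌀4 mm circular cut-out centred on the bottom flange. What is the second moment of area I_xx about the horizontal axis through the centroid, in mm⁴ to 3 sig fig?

Break the section into simple shapes (no overlaps), measuring from the bottom-left corner of the bounding box.
Bottom flange: 250 × 16, A = 4 000 mm², y = 8 mm, Ī = 85 333 mm⁴.
Web: 12 × 280, A = 3 360 mm², y = 156 mm, Ī = 21 952 000 mm⁴.
Top flange: 250 × 16, A = 4 000 mm², y = 304 mm, Ī = 85 333 mm⁴.
Hole (subtracted): ⌀4, A = 12.566 mm², y = 8 mm, Ī = 12.566 mm⁴.
Centroid: ȳ = ΣA·y / ΣA = 156.16 mm.
Transfer each piece to the horizontal axis through the centroid using Ī + A·d² with d = y − 156.16:
  bottom flange: d = -148.16 mm → contributes +87 895 496 mm⁴
  web: d = -0.1639 mm → contributes +21 952 090 mm⁴
  top flange: d = 147.84 mm → contributes +87 507 385 mm⁴
  hole: d = -148.16 mm → contributes −275 876 mm⁴
Total I = 197 079 095 mm⁴.

I_xx ≈ 1.97 × 10⁸ mm⁴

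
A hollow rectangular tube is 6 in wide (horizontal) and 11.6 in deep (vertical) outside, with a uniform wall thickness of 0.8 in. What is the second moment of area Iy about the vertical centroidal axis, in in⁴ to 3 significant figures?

Break the section into simple shapes (no overlaps), measuring from the bottom-left corner of the bounding box.
Outer rectangle: 6 × 11.6, A = 69.6 in², x = 3 in, Ī = 208.8 in⁴.
Inner void (subtracted): 4.4 × 10, A = 44 in², x = 3 in, Ī = 70.987 in⁴.
By symmetry the centroid is at mid-width, x̄ = 3 in.
All pieces are centred on the vertical centroidal axis, so I = ΣĪ (holes subtracted) = 137.81 in⁴.

Iy ≈ 138 in⁴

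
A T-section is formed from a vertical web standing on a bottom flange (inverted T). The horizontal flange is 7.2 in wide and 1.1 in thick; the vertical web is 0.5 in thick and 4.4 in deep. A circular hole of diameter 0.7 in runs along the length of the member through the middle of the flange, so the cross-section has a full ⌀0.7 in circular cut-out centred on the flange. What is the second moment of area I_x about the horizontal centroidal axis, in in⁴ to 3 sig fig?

Treat the section as a set of non-overlapping primitives; coordinates are from the bounding-box lower-left.
Flange: 7.2 × 1.1, A = 7.92 in², y = 0.55 in, Ī = 0.7986 in⁴.
Web: 0.5 × 4.4, A = 2.2 in², y = 3.3 in, Ī = 3.5493 in⁴.
Hole (subtracted): ⌀0.7, A = 0.38485 in², y = 0.55 in, Ī = 0.011786 in⁴.
Centroid: ȳ = ΣA·y / ΣA = 1.1715 in.
Transfer each piece to the horizontal centroidal axis using Ī + A·d² with d = y − 1.1715:
  flange: d = -0.62146 in → contributes +3.8574 in⁴
  web: d = 2.1285 in → contributes +13.517 in⁴
  hole: d = -0.62146 in → contributes −0.16042 in⁴
Total I = 17.214 in⁴.

I_x ≈ 17.2 in⁴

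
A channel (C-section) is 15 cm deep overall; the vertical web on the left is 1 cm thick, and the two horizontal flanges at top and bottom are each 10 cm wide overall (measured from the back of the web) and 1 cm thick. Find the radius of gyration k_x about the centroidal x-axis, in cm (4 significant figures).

k_x ≈ 5.941 cm

Treat the section as a set of non-overlapping primitives; coordinates are from the bounding-box lower-left.
Web: 1 × 15, A = 15 cm², y = 7.5 cm, Ī = 281.25 cm⁴.
Top flange (beyond web): 9 × 1, A = 9 cm², y = 14.5 cm, Ī = 0.75 cm⁴.
Bottom flange (beyond web): 9 × 1, A = 9 cm², y = 0.5 cm, Ī = 0.75 cm⁴.
By symmetry the centroid is at mid-height, ȳ = 7.5 cm.
Transfer each piece to the centroidal x-axis using Ī + A·d² with d = y − 7.5:
  web: d = 0 cm → contributes +281.25 cm⁴
  top flange (beyond web): d = 7 cm → contributes +441.75 cm⁴
  bottom flange (beyond web): d = -7 cm → contributes +441.75 cm⁴
Total I = 1164.75 cm⁴.
Radius of gyration: k = √(I/A) = √(1164.75 / 33) = 5.941 cm.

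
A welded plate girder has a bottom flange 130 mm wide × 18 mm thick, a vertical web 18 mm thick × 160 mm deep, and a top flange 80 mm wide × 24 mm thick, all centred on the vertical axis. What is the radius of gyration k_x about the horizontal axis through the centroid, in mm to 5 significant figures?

Decompose the section into non-overlapping parts with the origin at the bottom-left of its bounding rectangle.
Bottom plate: 130 × 18, A = 2 340 mm², y = 9 mm, Ī = 63 180 mm⁴.
Web plate: 18 × 160, A = 2 880 mm², y = 98 mm, Ī = 6 144 000 mm⁴.
Top plate: 80 × 24, A = 1 920 mm², y = 190 mm, Ī = 92 160 mm⁴.
Centroid: ȳ = ΣA·y / ΣA = 93.57143 mm.
Transfer each piece to the horizontal axis through the centroid using Ī + A·d² with d = y − 93.57143:
  bottom plate: d = -84.57143 mm → contributes +16 799 624 mm⁴
  web plate: d = 4.428571 mm → contributes +6 200 483 mm⁴
  top plate: d = 96.42857 mm → contributes +17 945 221 mm⁴
Total I = 40 945 329 mm⁴.
Radius of gyration: k = √(I/A) = √(40 945 329 / 7 140) = 75.7274 mm.

k_x ≈ 75.727 mm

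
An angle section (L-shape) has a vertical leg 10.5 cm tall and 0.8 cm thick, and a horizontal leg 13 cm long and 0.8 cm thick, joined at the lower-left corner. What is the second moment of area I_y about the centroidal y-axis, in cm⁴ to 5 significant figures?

Split into non-overlapping primitives; take the origin at the lower-left of the bounding box.
Vertical leg: 0.8 × 10.5, A = 8.4 cm², x = 0.4 cm, Ī = 0.448 cm⁴.
Horizontal leg (remainder): 12.2 × 0.8, A = 9.76 cm², x = 6.9 cm, Ī = 121.0565 cm⁴.
Centroid: x̄ = ΣA·x / ΣA = 3.893392 cm.
Transfer each piece to the centroidal y-axis using Ī + A·d² with d = x − 3.893392:
  vertical leg: d = -3.493392 cm → contributes +102.9598 cm⁴
  horizontal leg (remainder): d = 3.006608 cm → contributes +209.2839 cm⁴
Total I = 312.2437 cm⁴.

I_y ≈ 312.24 cm⁴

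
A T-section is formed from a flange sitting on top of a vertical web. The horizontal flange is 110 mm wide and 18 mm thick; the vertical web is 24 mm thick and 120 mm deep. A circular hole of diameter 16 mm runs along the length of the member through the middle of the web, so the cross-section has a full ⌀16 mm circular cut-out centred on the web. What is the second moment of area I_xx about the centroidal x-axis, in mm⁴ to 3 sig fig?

Decompose the section into non-overlapping parts with the origin at the bottom-left of its bounding rectangle.
Flange: 110 × 18, A = 1 980 mm², y = 129 mm, Ī = 53 460 mm⁴.
Web: 24 × 120, A = 2 880 mm², y = 60 mm, Ī = 3 456 000 mm⁴.
Hole (subtracted): ⌀16, A = 201.06 mm², y = 60 mm, Ī = 3 217 mm⁴.
Centroid: ȳ = ΣA·y / ΣA = 89.324 mm.
Transfer each piece to the centroidal x-axis using Ī + A·d² with d = y − 89.324:
  flange: d = 39.676 mm → contributes +3 170 302 mm⁴
  web: d = -29.324 mm → contributes +5 932 550 mm⁴
  hole: d = -29.324 mm → contributes −176 113 mm⁴
Total I = 8 926 740 mm⁴.

I_xx ≈ 8.93 × 10⁶ mm⁴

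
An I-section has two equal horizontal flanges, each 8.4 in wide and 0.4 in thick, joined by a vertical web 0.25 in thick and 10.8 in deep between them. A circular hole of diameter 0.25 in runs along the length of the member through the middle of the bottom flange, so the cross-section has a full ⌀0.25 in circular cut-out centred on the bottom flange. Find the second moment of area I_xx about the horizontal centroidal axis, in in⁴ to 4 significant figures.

Decompose the section into non-overlapping parts with the origin at the bottom-left of its bounding rectangle.
Bottom flange: 8.4 × 0.4, A = 3.36 in², y = 0.2 in, Ī = 0.0448 in⁴.
Web: 0.25 × 10.8, A = 2.7 in², y = 5.8 in, Ī = 26.244 in⁴.
Top flange: 8.4 × 0.4, A = 3.36 in², y = 11.4 in, Ī = 0.0448 in⁴.
Hole (subtracted): ⌀0.25, A = 0.0490874 in², y = 0.2 in, Ī = 0.000191748 in⁴.
Centroid: ȳ = ΣA·y / ΣA = 5.82933 in.
Transfer each piece to the horizontal centroidal axis using Ī + A·d² with d = y − 5.82933:
  bottom flange: d = -5.62933 in → contributes +106.521 in⁴
  web: d = -0.0293343 in → contributes +26.2463 in⁴
  top flange: d = 5.57067 in → contributes +104.313 in⁴
  hole: d = -5.62933 in → contributes −1.55574 in⁴
Total I = 235.525 in⁴.

I_xx ≈ 235.5 in⁴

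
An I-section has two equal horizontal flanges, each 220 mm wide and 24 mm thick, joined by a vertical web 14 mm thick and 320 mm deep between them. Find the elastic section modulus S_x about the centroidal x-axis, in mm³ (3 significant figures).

S_x ≈ 1.91 × 10⁶ mm³

Treat the section as a set of non-overlapping primitives; coordinates are from the bounding-box lower-left.
Bottom flange: 220 × 24, A = 5 280 mm², y = 12 mm, Ī = 253 440 mm⁴.
Web: 14 × 320, A = 4 480 mm², y = 184 mm, Ī = 38 229 333 mm⁴.
Top flange: 220 × 24, A = 5 280 mm², y = 356 mm, Ī = 253 440 mm⁴.
By symmetry the centroid is at mid-height, ȳ = 184 mm.
Transfer each piece to the centroidal x-axis using Ī + A·d² with d = y − 184:
  bottom flange: d = -172 mm → contributes +156 456 960 mm⁴
  web: d = 0 mm → contributes +38 229 333 mm⁴
  top flange: d = 172 mm → contributes +156 456 960 mm⁴
Total I = 351 143 253 mm⁴.
Extreme fibre distance c = 184 mm; S = I/c = 1 908 387 mm³.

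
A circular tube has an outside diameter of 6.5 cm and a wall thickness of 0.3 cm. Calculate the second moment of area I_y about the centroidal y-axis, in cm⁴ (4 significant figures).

Break the section into simple shapes (no overlaps), measuring from the bottom-left corner of the bounding box.
Outer circle: ⌀6.5, A = 33.1831 cm², x = 3.25 cm, Ī = 87.6241 cm⁴.
Bore (subtracted): ⌀5.9, A = 27.3397 cm², x = 3.25 cm, Ī = 59.481 cm⁴.
By symmetry the centroid is at mid-width, x̄ = 3.25 cm.
All pieces are centred on the centroidal y-axis, so I = ΣĪ (holes subtracted) = 28.1431 cm⁴.

I_y ≈ 28.14 cm⁴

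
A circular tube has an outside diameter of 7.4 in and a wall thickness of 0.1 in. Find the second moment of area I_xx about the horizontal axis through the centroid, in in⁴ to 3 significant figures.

I_xx ≈ 15.3 in⁴

Break the section into simple shapes (no overlaps), measuring from the bottom-left corner of the bounding box.
Outer circle: ⌀7.4, A = 43.008 in², y = 3.7 in, Ī = 147.2 in⁴.
Bore (subtracted): ⌀7.2, A = 40.715 in², y = 3.7 in, Ī = 131.92 in⁴.
By symmetry the centroid is at mid-height, ȳ = 3.7 in.
All pieces are centred on the horizontal axis through the centroid, so I = ΣĪ (holes subtracted) = 15.28 in⁴.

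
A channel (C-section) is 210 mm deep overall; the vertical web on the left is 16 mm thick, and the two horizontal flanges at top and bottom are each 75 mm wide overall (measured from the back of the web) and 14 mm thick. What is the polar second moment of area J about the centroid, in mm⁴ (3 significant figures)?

Decompose the section into non-overlapping parts with the origin at the bottom-left of its bounding rectangle.
Web: 16 × 210, A = 3 360 mm², y = 105 mm, Ī = 12 348 000 mm⁴.
Top flange (beyond web): 59 × 14, A = 826 mm², y = 203 mm, Ī = 13 491 mm⁴.
Bottom flange (beyond web): 59 × 14, A = 826 mm², y = 7 mm, Ī = 13 491 mm⁴.
By symmetry the centroid is at mid-height, ȳ = 105 mm.
Transfer each piece to the centroidal x-axis using Ī + A·d² with d = y − 105:
  web: d = 0 mm → contributes +12 348 000 mm⁴
  top flange (beyond web): d = 98 mm → contributes +7 946 395 mm⁴
  bottom flange (beyond web): d = -98 mm → contributes +7 946 395 mm⁴
Total I = 28 240 791 mm⁴.
For the y-axis: x̄ = 20.36 mm.
Repeating about the centroidal y-axis gives I_y = 2 108 300 mm⁴.
Polar second moment: J = I_x + I_y = 30 349 091 mm⁴.

J ≈ 3.03 × 10⁷ mm⁴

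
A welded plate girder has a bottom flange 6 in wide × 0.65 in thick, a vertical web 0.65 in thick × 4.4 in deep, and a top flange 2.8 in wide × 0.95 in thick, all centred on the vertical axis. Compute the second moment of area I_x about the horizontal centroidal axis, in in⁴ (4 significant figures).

Treat the section as a set of non-overlapping primitives; coordinates are from the bounding-box lower-left.
Bottom plate: 6 × 0.65, A = 3.9 in², y = 0.325 in, Ī = 0.137313 in⁴.
Web plate: 0.65 × 4.4, A = 2.86 in², y = 2.85 in, Ī = 4.61413 in⁴.
Top plate: 2.8 × 0.95, A = 2.66 in², y = 5.525 in, Ī = 0.200054 in⁴.
Centroid: ȳ = ΣA·y / ΣA = 2.55998 in.
Transfer each piece to the horizontal centroidal axis using Ī + A·d² with d = y − 2.55998:
  bottom plate: d = -2.23498 in → contributes +19.6183 in⁴
  web plate: d = 0.290021 in → contributes +4.85469 in⁴
  top plate: d = 2.96502 in → contributes +23.585 in⁴
Total I = 48.0581 in⁴.

I_x ≈ 48.06 in⁴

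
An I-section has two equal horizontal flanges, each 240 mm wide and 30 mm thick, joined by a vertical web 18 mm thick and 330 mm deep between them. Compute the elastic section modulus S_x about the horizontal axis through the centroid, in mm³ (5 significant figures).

S_x ≈ 2.6746 × 10⁶ mm³

Treat the section as a set of non-overlapping primitives; coordinates are from the bounding-box lower-left.
Bottom flange: 240 × 30, A = 7 200 mm², y = 15 mm, Ī = 540 000 mm⁴.
Web: 18 × 330, A = 5 940 mm², y = 195 mm, Ī = 53 905 500 mm⁴.
Top flange: 240 × 30, A = 7 200 mm², y = 375 mm, Ī = 540 000 mm⁴.
By symmetry the centroid is at mid-height, ȳ = 195 mm.
Transfer each piece to the horizontal axis through the centroid using Ī + A·d² with d = y − 195:
  bottom flange: d = -180 mm → contributes +233 820 000 mm⁴
  web: d = 0 mm → contributes +53 905 500 mm⁴
  top flange: d = 180 mm → contributes +233 820 000 mm⁴
Total I = 521 545 500 mm⁴.
Extreme fibre distance c = 195 mm; S = I/c = 2 674 592 mm³.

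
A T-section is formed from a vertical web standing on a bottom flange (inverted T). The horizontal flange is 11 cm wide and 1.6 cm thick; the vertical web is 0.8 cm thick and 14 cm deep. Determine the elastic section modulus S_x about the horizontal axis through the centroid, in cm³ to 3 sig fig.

S_x ≈ 51.3 cm³

Decompose the section into non-overlapping parts with the origin at the bottom-left of its bounding rectangle.
Flange: 11 × 1.6, A = 17.6 cm², y = 0.8 cm, Ī = 3.7547 cm⁴.
Web: 0.8 × 14, A = 11.2 cm², y = 8.6 cm, Ī = 182.93 cm⁴.
Centroid: ȳ = ΣA·y / ΣA = 3.8333 cm.
Transfer each piece to the horizontal axis through the centroid using Ī + A·d² with d = y − 3.8333:
  flange: d = -3.0333 cm → contributes +165.69 cm⁴
  web: d = 4.7667 cm → contributes +437.41 cm⁴
Total I = 603.1 cm⁴.
Extreme fibre distance c = 11.767 cm; S = I/c = 51.255 cm³.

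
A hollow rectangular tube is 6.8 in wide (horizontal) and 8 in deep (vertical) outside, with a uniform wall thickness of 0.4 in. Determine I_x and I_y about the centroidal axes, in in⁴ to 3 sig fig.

Treat the section as a set of non-overlapping primitives; coordinates are from the bounding-box lower-left.
Outer rectangle: 6.8 × 8, A = 54.4 in², y = 4 in, Ī = 290.13 in⁴.
Inner void (subtracted): 6 × 7.2, A = 43.2 in², y = 4 in, Ī = 186.62 in⁴.
By symmetry the centroid is at mid-height, ȳ = 4 in.
All pieces are centred on the centroidal x-axis, so I = ΣĪ (holes subtracted) = 103.51 in⁴.
Repeating about the centroidal y-axis gives I_y = 80.021 in⁴.

I_x ≈ 104 in⁴, I_y ≈ 80.0 in⁴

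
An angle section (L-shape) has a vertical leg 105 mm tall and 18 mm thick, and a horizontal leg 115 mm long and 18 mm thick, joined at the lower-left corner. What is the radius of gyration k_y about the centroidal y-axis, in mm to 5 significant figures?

Break the section into simple shapes (no overlaps), measuring from the bottom-left corner of the bounding box.
Vertical leg: 18 × 105, A = 1 890 mm², x = 9 mm, Ī = 51 030 mm⁴.
Horizontal leg (remainder): 97 × 18, A = 1 746 mm², x = 66.5 mm, Ī = 1 369 010 mm⁴.
Centroid: x̄ = ΣA·x / ΣA = 36.61139 mm.
Transfer each piece to the centroidal y-axis using Ī + A·d² with d = x − 36.61139:
  vertical leg: d = -27.61139 mm → contributes +1 491 945 mm⁴
  horizontal leg (remainder): d = 29.88861 mm → contributes +2 928 762 mm⁴
Total I = 4 420 707 mm⁴.
Radius of gyration: k = √(I/A) = √(4 420 707 / 3 636) = 34.86855 mm.

k_y ≈ 34.869 mm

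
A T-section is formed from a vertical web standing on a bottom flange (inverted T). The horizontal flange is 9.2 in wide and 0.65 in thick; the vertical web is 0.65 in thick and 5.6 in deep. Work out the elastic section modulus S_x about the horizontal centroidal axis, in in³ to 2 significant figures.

Decompose the section into non-overlapping parts with the origin at the bottom-left of its bounding rectangle.
Flange: 9.2 × 0.65, A = 5.98 in², y = 0.325 in, Ī = 0.2105 in⁴.
Web: 0.65 × 5.6, A = 3.64 in², y = 3.45 in, Ī = 9.513 in⁴.
Centroid: ȳ = ΣA·y / ΣA = 1.507 in.
Transfer each piece to the horizontal centroidal axis using Ī + A·d² with d = y − 1.507:
  flange: d = -1.182 in → contributes +8.571 in⁴
  web: d = 1.943 in → contributes +23.25 in⁴
Total I = 31.82 in⁴.
Extreme fibre distance c = 4.743 in; S = I/c = 6.709 in³.

S_x ≈ 6.7 in³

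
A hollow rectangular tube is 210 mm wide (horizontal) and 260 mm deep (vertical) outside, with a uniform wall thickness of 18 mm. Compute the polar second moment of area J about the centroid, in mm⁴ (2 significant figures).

Split into non-overlapping primitives; take the origin at the lower-left of the bounding box.
Outer rectangle: 210 × 260, A = 54 600 mm², y = 130 mm, Ī = 307 580 000 mm⁴.
Inner void (subtracted): 174 × 224, A = 38 976 mm², y = 130 mm, Ī = 162 971 648 mm⁴.
By symmetry the centroid is at mid-height, ȳ = 130 mm.
All pieces are centred on the centroidal x-axis, so I = ΣĪ (holes subtracted) = 144 608 352 mm⁴.
Repeating about the centroidal y-axis gives I_y = 102 318 552 mm⁴.
Polar second moment: J = I_x + I_y = 246 926 904 mm⁴.

J ≈ 2.5 × 10⁸ mm⁴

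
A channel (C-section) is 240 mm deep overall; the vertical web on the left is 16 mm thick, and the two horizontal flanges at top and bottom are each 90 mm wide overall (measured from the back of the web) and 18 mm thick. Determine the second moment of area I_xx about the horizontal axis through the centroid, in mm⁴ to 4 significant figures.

I_xx ≈ 5.133 × 10⁷ mm⁴

Split into non-overlapping primitives; take the origin at the lower-left of the bounding box.
Web: 16 × 240, A = 3 840 mm², y = 120 mm, Ī = 18 432 000 mm⁴.
Top flange (beyond web): 74 × 18, A = 1 332 mm², y = 231 mm, Ī = 35 964 mm⁴.
Bottom flange (beyond web): 74 × 18, A = 1 332 mm², y = 9 mm, Ī = 35 964 mm⁴.
By symmetry the centroid is at mid-height, ȳ = 120 mm.
Transfer each piece to the horizontal axis through the centroid using Ī + A·d² with d = y − 120:
  web: d = 0 mm → contributes +18 432 000 mm⁴
  top flange (beyond web): d = 111 mm → contributes +16 447 536 mm⁴
  bottom flange (beyond web): d = -111 mm → contributes +16 447 536 mm⁴
Total I = 51 327 072 mm⁴.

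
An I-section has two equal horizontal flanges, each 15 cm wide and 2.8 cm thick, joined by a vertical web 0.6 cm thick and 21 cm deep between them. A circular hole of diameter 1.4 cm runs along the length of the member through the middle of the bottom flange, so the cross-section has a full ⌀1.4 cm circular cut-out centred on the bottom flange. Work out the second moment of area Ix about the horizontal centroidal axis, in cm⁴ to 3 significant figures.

Decompose the section into non-overlapping parts with the origin at the bottom-left of its bounding rectangle.
Bottom flange: 15 × 2.8, A = 42 cm², y = 1.4 cm, Ī = 27.44 cm⁴.
Web: 0.6 × 21, A = 12.6 cm², y = 13.3 cm, Ī = 463.05 cm⁴.
Top flange: 15 × 2.8, A = 42 cm², y = 25.2 cm, Ī = 27.44 cm⁴.
Hole (subtracted): ⌀1.4, A = 1.5394 cm², y = 1.4 cm, Ī = 0.18857 cm⁴.
Centroid: ȳ = ΣA·y / ΣA = 13.493 cm.
Transfer each piece to the horizontal centroidal axis using Ī + A·d² with d = y − 13.493:
  bottom flange: d = -12.093 cm → contributes +6169.2 cm⁴
  web: d = -0.1927 cm → contributes +463.52 cm⁴
  top flange: d = 11.707 cm → contributes +5 784 cm⁴
  hole: d = -12.093 cm → contributes −225.3 cm⁴
Total I = 12 191 cm⁴.

Ix ≈ 1.22 × 10⁴ cm⁴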